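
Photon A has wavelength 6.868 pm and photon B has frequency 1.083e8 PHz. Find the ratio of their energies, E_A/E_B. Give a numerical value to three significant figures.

E_A = 2.892e-14 J (from wavelength = 6.868 pm, via E = hc/λ).
E_B = 7.176e-11 J (from frequency = 1.083e8 PHz, via E = hf).
Ratio = 2.892e-14 / 7.176e-11 = 4.03e-4.

4.03e-4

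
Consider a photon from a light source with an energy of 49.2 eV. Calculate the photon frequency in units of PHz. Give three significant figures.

Take h = 6.62607015·10^-34 J·s, 1 eV = 1.602176634·10^-19 J.
In SI units: E = 49.2 eV = 7.8827·10^-18 J.
For a photon f = E/h, so f = 1.190·10^16 Hz.
Converting to PHz: f = 11.90 PHz ≈ 11.9 PHz.

11.9 PHz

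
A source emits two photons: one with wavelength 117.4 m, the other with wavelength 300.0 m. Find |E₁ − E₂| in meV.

Using E = hc/λ: E₁ = 1.6920e-27 J, E₂ = 6.6215e-28 J.
|ΔE| = |1.6920e-27 − 6.6215e-28| = 1.03e-27 J = 6.43e-6 meV.

6.43e-6 meV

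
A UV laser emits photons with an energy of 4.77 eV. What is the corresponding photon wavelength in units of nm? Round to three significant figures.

260 nm

Convert to SI: E = 4.77 eV = 7.6424e-19 J.
For a photon λ = hc/E, so λ = 2.599e-7 m.
Converting to nm: λ = 259.9 nm ≈ 260 nm.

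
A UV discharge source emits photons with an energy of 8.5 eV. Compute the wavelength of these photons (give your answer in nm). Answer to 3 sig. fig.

146 nm

Use h = 6.62607015 × 10^-34 J·s, c = 2.99792458 × 10^8 m/s, 1 eV = 1.602176634 × 10^-19 J.
First convert: E = 8.5 eV = 1.3619 × 10^-18 J.
The photon relation is λ = hc/E, giving λ = 1.459 × 10^-7 m.
Converting to nm: λ = 145.9 nm ≈ 146 nm.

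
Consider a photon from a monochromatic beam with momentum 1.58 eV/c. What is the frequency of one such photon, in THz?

(h = 6.62607015e-34 J·s, c = 2.99792458e8 m/s, 1 eV = 1.602176634e-19 J.)
In SI units: p = 1.58 eV/c = 8.4440e-28 kg·m/s.
Apply f = pc/h: f = 3.820e14 Hz.
Converting to THz: f = 382.0 THz ≈ 382 THz.

382 THz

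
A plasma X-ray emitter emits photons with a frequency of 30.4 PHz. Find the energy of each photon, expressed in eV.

Use h = 6.62607015 × 10^-34 J·s, 1 eV = 1.602176634 × 10^-19 J.
Convert to SI: f = 30.4 PHz = 3.04 × 10^16 Hz.
Since E = hf for a photon, E = 2.014 × 10^-17 J.
Converting to eV: E = 125.7 eV ≈ 126 eV.

126 eV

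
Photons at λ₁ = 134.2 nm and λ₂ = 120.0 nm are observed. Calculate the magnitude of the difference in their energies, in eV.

Using E = hc/λ: E₁ = 1.4802e-18 J, E₂ = 1.6554e-18 J.
|ΔE| = |1.4802e-18 − 1.6554e-18| = 1.75e-19 J = 1.09 eV.

1.09 eV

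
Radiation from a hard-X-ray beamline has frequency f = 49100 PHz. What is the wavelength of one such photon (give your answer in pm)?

Take c = 2.99792458e8 m/s.
Convert to SI: f = 49100 PHz = 4.91e19 Hz.
Apply λ = c/f: λ = 6.106e-12 m.
Converting to pm: λ = 6.106 pm ≈ 6.11 pm.

6.11 pm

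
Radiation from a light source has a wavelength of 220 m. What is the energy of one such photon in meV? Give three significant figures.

Apply E = hc/λ: E = 9.029 × 10^-28 J.
Converting to meV: E = 5.636 × 10^-6 meV ≈ 5.64 × 10^-6 meV.

5.64 × 10^-6 meV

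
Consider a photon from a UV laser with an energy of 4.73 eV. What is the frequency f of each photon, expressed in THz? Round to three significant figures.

1140 THz

(h = 6.62607015e-34 J·s, 1 eV = 1.602176634e-19 J.)
Convert to SI: E = 4.73 eV = 7.5783e-19 J.
Since f = E/h for a photon, f = 1.144e15 Hz.
Converting to THz: f = 1144 THz ≈ 1140 THz.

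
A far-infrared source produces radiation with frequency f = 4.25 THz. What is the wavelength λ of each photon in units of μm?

Convert to SI: f = 4.25 THz = 4.25 × 10^12 Hz.
Apply λ = c/f: λ = 7.054 × 10^-5 m.
Converting to μm: λ = 70.54 μm ≈ 70.5 μm.

70.5 μm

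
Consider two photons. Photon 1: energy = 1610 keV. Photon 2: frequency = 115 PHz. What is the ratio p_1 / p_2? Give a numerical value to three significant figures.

p_1 = 8.604 × 10^-22 kg·m/s (from energy = 1610 keV, via p = E/c).
p_2 = 2.542 × 10^-25 kg·m/s (from frequency = 115 PHz, via p = hf/c).
Ratio = 8.604 × 10^-22 / 2.542 × 10^-25 = 3390.

3390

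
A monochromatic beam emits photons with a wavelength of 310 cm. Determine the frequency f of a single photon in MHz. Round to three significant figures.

(c = 2.99792458e8 m/s.)
First convert: λ = 310 cm = 3.1 m.
For a photon f = c/λ, so f = 9.671e7 Hz.
Converting to MHz: f = 96.71 MHz ≈ 96.7 MHz.

96.7 MHz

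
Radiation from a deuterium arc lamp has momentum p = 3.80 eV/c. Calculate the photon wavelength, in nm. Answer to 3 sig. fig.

Use h = 6.62607015e-34 J·s, c = 2.99792458e8 m/s, 1 eV = 1.602176634e-19 J.
First convert: p = 3.80 eV/c = 2.0308e-27 kg·m/s.
Since λ = h/p for a photon, λ = 3.263e-7 m.
Converting to nm: λ = 326.3 nm ≈ 326 nm.

326 nm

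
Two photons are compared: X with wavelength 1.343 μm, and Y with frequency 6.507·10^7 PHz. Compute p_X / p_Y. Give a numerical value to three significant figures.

p_X = 4.934·10^-28 kg·m/s (from wavelength = 1.343 μm, via p = h/λ).
p_Y = 1.438·10^-19 kg·m/s (from frequency = 6.507·10^7 PHz, via p = hf/c).
Ratio = 4.934·10^-28 / 1.438·10^-19 = 3.43·10^-9.

3.43·10^-9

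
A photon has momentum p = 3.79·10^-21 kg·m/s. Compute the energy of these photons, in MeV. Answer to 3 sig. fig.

7.09 MeV

(c = 2.99792458·10^8 m/s, 1 eV = 1.602176634·10^-19 J.)
For a photon E = pc, so E = 1.136·10^-12 J.
Converting to MeV: E = 7.092 MeV ≈ 7.09 MeV.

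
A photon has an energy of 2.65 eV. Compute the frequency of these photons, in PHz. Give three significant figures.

First convert: E = 2.65 eV = 4.2458e-19 J.
Apply f = E/h: f = 6.408e14 Hz.
Converting to PHz: f = 0.6408 PHz ≈ 0.641 PHz.

0.641 PHz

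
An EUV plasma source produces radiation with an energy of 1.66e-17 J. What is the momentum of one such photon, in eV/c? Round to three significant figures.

Since p = E/c for a photon, p = 5.537e-26 kg·m/s.
Converting to eV/c: p = 103.6 eV/c ≈ 104 eV/c.

104 eV/c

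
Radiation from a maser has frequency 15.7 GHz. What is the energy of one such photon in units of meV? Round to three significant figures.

0.0649 meV

(h = 6.62607015e-34 J·s, 1 eV = 1.602176634e-19 J.)
Convert to SI: f = 15.7 GHz = 1.57e10 Hz.
Since E = hf for a photon, E = 1.040e-23 J.
Converting to meV: E = 0.06493 meV ≈ 0.0649 meV.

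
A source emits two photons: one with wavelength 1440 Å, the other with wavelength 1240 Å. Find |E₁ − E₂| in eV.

1.39 eV

Using E = hc/λ: E₁ = 1.379 × 10^-18 J, E₂ = 1.602 × 10^-18 J.
|ΔE| = |1.379 × 10^-18 − 1.602 × 10^-18| = 2.22 × 10^-19 J = 1.39 eV.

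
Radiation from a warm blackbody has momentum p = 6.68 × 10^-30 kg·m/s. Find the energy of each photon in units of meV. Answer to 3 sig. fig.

For a photon E = pc, so E = 2.003 × 10^-21 J.
Converting to meV: E = 12.50 meV ≈ 12.5 meV.

12.5 meV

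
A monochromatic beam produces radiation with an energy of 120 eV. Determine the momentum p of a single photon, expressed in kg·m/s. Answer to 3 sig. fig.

(c = 2.99792458·10^8 m/s, 1 eV = 1.602176634·10^-19 J.)
Convert to SI: E = 120 eV = 1.9226·10^-17 J.
For a photon p = E/c, so p = 6.413·10^-26 kg·m/s.
So p ≈ 6.41·10^-26 kg·m/s.

6.41·10^-26 kg·m/s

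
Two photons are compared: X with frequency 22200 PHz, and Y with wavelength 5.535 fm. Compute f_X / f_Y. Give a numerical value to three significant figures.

f_X = 2.220e19 Hz (from frequency = 22200 PHz, via f given directly).
f_Y = 5.416e22 Hz (from wavelength = 5.535 fm, via f = c/λ).
Ratio = 2.220e19 / 5.416e22 = 4.10e-4.

4.10e-4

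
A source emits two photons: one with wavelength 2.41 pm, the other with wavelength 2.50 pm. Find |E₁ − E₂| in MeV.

0.0185 MeV

Using E = hc/λ: E₁ = 8.243e-14 J, E₂ = 7.946e-14 J.
|ΔE| = |8.243e-14 − 7.946e-14| = 2.97e-15 J = 0.0185 MeV.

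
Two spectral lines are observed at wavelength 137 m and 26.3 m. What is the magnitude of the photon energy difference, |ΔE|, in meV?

Using E = hc/λ: E₁ = 1.450·10^-27 J, E₂ = 7.553·10^-27 J.
|ΔE| = |1.450·10^-27 − 7.553·10^-27| = 6.10·10^-27 J = 3.81·10^-5 meV.

3.81·10^-5 meV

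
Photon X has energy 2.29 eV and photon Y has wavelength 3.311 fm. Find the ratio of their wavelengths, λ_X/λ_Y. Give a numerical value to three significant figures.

1.64·10^8

λ_X = 5.414·10^-7 m (from energy = 2.29 eV, via λ = hc/E).
λ_Y = 3.311·10^-15 m (from wavelength = 3.311 fm, via λ given directly).
Ratio = 5.414·10^-7 / 3.311·10^-15 = 1.64·10^8.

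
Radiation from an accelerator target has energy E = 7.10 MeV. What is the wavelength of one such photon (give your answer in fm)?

175 fm

(h = 6.62607015e-34 J·s, c = 2.99792458e8 m/s, 1 eV = 1.602176634e-19 J.)
In SI units: E = 7.10 MeV = 1.1375e-12 J.
The photon relation is λ = hc/E, giving λ = 1.746e-13 m.
Converting to fm: λ = 174.6 fm ≈ 175 fm.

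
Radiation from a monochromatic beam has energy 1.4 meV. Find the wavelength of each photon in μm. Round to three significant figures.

First convert: E = 1.4 meV = 2.2430e-22 J.
Apply λ = hc/E: λ = 8.856e-4 m.
Converting to μm: λ = 885.6 μm ≈ 886 μm.

886 μm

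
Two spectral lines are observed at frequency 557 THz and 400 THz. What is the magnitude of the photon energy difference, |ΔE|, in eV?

0.649 eV

Using E = hf: E₁ = 3.691e-19 J, E₂ = 2.650e-19 J.
|ΔE| = |3.691e-19 − 2.650e-19| = 1.04e-19 J = 0.649 eV.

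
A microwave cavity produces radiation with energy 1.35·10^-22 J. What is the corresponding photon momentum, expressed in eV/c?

The photon relation is p = E/c, giving p = 4.503·10^-31 kg·m/s.
Converting to eV/c: p = 8.426·10^-4 eV/c ≈ 8.43·10^-4 eV/c.

8.43·10^-4 eV/c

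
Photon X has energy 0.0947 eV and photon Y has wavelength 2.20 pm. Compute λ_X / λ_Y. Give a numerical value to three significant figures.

5.95e6

λ_X = 1.309e-5 m (from energy = 0.0947 eV, via λ = hc/E).
λ_Y = 2.200e-12 m (from wavelength = 2.20 pm, via λ given directly).
Ratio = 1.309e-5 / 2.200e-12 = 5.95e6.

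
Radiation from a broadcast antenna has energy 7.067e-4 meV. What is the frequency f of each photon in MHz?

Take h = 6.62607015e-34 J·s, 1 eV = 1.602176634e-19 J.
Convert to SI: E = 7.067e-4 meV = 1.1323e-25 J.
The photon relation is f = E/h, giving f = 1.709e8 Hz.
Converting to MHz: f = 170.9 MHz ≈ 171 MHz.

171 MHz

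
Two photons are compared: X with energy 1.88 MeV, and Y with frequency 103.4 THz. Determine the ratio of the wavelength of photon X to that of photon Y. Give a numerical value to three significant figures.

2.27 × 10^-7

λ_X = 6.595 × 10^-13 m (from energy = 1.88 MeV, via λ = hc/E).
λ_Y = 2.899 × 10^-6 m (from frequency = 103.4 THz, via λ = c/f).
Ratio = 6.595 × 10^-13 / 2.899 × 10^-6 = 2.27 × 10^-7.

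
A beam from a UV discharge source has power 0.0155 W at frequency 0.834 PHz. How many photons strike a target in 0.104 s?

Total energy: E_total = P·t = 0.0155 × 0.104 = 0.001612 J.
Per-photon energy: E = 5.526e-19 J.
N = E_total / E_photon = 2.92e15.

2.92e15 photons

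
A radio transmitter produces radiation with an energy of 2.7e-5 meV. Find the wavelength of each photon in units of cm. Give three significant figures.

4590 cm

Take h = 6.62607015e-34 J·s, c = 2.99792458e8 m/s, 1 eV = 1.602176634e-19 J.
In SI units: E = 2.7e-5 meV = 4.3259e-27 J.
Since λ = hc/E for a photon, λ = 45.92 m.
Converting to cm: λ = 4592 cm ≈ 4590 cm.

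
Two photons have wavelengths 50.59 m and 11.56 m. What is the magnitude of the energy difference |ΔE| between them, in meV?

8.27 × 10^-5 meV

Using E = hc/λ: E₁ = 3.9266 × 10^-27 J, E₂ = 1.7184 × 10^-26 J.
|ΔE| = |3.9266 × 10^-27 − 1.7184 × 10^-26| = 1.33 × 10^-26 J = 8.27 × 10^-5 meV.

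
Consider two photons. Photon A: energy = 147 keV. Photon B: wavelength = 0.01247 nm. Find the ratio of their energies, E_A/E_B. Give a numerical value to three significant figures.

1.48

E_A = 2.355e-14 J (from energy = 147 keV, via E given directly).
E_B = 1.593e-14 J (from wavelength = 0.01247 nm, via E = hc/λ).
Ratio = 2.355e-14 / 1.593e-14 = 1.48.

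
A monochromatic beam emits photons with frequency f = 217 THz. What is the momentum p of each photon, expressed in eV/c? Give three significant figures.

(h = 6.62607015e-34 J·s, c = 2.99792458e8 m/s, 1 eV = 1.602176634e-19 J.)
In SI units: f = 217 THz = 2.17e14 Hz.
Since p = hf/c for a photon, p = 4.796e-28 kg·m/s.
Converting to eV/c: p = 0.8974 eV/c ≈ 0.897 eV/c.

0.897 eV/c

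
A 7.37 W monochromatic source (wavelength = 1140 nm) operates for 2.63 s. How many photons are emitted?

1.11e20 photons

Total energy: E_total = P·t = 7.37 × 2.63 = 19.38 J.
Per-photon energy: E = 1.742e-19 J.
N = E_total / E_photon = 1.11e20.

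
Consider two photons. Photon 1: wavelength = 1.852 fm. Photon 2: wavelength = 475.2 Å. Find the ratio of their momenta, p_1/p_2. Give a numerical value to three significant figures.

2.57 × 10^7

p_1 = 3.578 × 10^-19 kg·m/s (from wavelength = 1.852 fm, via p = h/λ).
p_2 = 1.394 × 10^-26 kg·m/s (from wavelength = 475.2 Å, via p = h/λ).
Ratio = 3.578 × 10^-19 / 1.394 × 10^-26 = 2.57 × 10^7.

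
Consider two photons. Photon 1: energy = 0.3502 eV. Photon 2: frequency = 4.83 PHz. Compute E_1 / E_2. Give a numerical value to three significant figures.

0.0175

E_1 = 5.611e-20 J (from energy = 0.3502 eV, via E given directly).
E_2 = 3.200e-18 J (from frequency = 4.83 PHz, via E = hf).
Ratio = 5.611e-20 / 3.200e-18 = 0.0175.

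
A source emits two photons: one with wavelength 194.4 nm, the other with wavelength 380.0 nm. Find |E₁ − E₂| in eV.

Using E = hc/λ: E₁ = 1.0218·10^-18 J, E₂ = 5.2275·10^-19 J.
|ΔE| = |1.0218·10^-18 − 5.2275·10^-19| = 4.99·10^-19 J = 3.12 eV.

3.12 eV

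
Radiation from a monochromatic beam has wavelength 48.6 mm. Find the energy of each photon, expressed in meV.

0.0255 meV

(h = 6.62607015e-34 J·s, c = 2.99792458e8 m/s, 1 eV = 1.602176634e-19 J.)
Convert to SI: λ = 48.6 mm = 0.0486 m.
For a photon E = hc/λ, so E = 4.087e-24 J.
Converting to meV: E = 0.02551 meV ≈ 0.0255 meV.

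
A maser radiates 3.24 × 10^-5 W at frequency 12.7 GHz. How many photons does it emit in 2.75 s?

Total energy: E_total = P·t = 3.24 × 10^-5 × 2.75 = 8.910 × 10^-5 J.
Per-photon energy: E = 8.415 × 10^-24 J.
N = E_total / E_photon = 1.06 × 10^19.

1.06 × 10^19 photons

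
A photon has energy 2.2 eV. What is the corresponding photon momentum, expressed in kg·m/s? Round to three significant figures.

1.18 × 10^-27 kg·m/s

Convert to SI: E = 2.2 eV = 3.5248 × 10^-19 J.
Apply p = E/c: p = 1.176 × 10^-27 kg·m/s.
So p ≈ 1.18 × 10^-27 kg·m/s.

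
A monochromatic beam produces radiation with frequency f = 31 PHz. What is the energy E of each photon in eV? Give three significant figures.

In SI units: f = 31 PHz = 3.1 × 10^16 Hz.
Since E = hf for a photon, E = 2.054 × 10^-17 J.
Converting to eV: E = 128.2 eV ≈ 128 eV.

128 eV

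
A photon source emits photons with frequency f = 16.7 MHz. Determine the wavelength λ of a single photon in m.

First convert: f = 16.7 MHz = 1.67 × 10^7 Hz.
Since λ = c/f for a photon, λ = 17.95 m.
So λ ≈ 18.0 m.

18.0 m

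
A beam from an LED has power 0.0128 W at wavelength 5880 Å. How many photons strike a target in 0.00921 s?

3.49e14 photons

Total energy: E_total = P·t = 0.0128 × 0.00921 = 1.179e-4 J.
Per-photon energy: E = 3.378e-19 J.
N = E_total / E_photon = 3.49e14.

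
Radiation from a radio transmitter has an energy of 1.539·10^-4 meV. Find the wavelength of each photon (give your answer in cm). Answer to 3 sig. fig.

In SI units: E = 1.539·10^-4 meV = 2.4657·10^-26 J.
Since λ = hc/E for a photon, λ = 8.056 m.
Converting to cm: λ = 805.6 cm ≈ 806 cm.

806 cm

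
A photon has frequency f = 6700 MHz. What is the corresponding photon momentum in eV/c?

First convert: f = 6700 MHz = 6.70e9 Hz.
For a photon p = hf/c, so p = 1.481e-32 kg·m/s.
Converting to eV/c: p = 2.771e-5 eV/c ≈ 2.77e-5 eV/c.

2.77e-5 eV/c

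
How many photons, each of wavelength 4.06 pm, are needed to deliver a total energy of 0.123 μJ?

Per-photon energy: E = 4.893 × 10^-14 J (from wavelength = 4.06 pm).
N = E_total / E_photon = 1.23 × 10^-7 J / 4.893 × 10^-14 J = 2.51 × 10^6.

2.51 × 10^6 photons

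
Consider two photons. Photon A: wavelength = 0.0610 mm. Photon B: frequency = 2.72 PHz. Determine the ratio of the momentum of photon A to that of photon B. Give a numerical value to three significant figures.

1.81 × 10^-3

p_A = 1.086 × 10^-29 kg·m/s (from wavelength = 0.0610 mm, via p = h/λ).
p_B = 6.012 × 10^-27 kg·m/s (from frequency = 2.72 PHz, via p = hf/c).
Ratio = 1.086 × 10^-29 / 6.012 × 10^-27 = 1.81 × 10^-3.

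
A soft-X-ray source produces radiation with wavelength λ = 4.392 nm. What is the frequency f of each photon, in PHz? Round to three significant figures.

68.3 PHz

Use c = 2.99792458e8 m/s.
In SI units: λ = 4.392 nm = 4.392e-9 m.
Apply f = c/λ: f = 6.826e16 Hz.
Converting to PHz: f = 68.26 PHz ≈ 68.3 PHz.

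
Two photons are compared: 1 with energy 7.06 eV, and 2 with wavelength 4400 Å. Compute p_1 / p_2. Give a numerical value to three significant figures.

2.51

p_1 = 3.773e-27 kg·m/s (from energy = 7.06 eV, via p = E/c).
p_2 = 1.506e-27 kg·m/s (from wavelength = 4400 Å, via p = h/λ).
Ratio = 3.773e-27 / 1.506e-27 = 2.51.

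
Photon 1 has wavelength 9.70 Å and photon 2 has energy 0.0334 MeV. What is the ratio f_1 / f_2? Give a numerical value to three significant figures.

f_1 = 3.091e17 Hz (from wavelength = 9.70 Å, via f = c/λ).
f_2 = 8.076e18 Hz (from energy = 0.0334 MeV, via f = E/h).
Ratio = 3.091e17 / 8.076e18 = 0.0383.

0.0383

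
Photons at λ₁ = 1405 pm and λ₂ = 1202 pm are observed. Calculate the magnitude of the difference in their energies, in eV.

149 eV

Using E = hc/λ: E₁ = 1.4138e-16 J, E₂ = 1.6526e-16 J.
|ΔE| = |1.4138e-16 − 1.6526e-16| = 2.39e-17 J = 149 eV.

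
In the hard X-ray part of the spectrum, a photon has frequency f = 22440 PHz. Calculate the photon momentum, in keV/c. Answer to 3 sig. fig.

Convert to SI: f = 22440 PHz = 2.244 × 10^19 Hz.
Apply p = hf/c: p = 4.960 × 10^-23 kg·m/s.
Converting to keV/c: p = 92.80 keV/c ≈ 92.8 keV/c.

92.8 keV/c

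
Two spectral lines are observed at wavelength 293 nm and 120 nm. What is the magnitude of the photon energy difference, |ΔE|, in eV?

Using E = hc/λ: E₁ = 6.780·10^-19 J, E₂ = 1.655·10^-18 J.
|ΔE| = |6.780·10^-19 − 1.655·10^-18| = 9.77·10^-19 J = 6.10 eV.

6.10 eV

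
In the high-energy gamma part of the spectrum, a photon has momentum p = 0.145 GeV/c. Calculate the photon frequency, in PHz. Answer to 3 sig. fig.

(h = 6.62607015 × 10^-34 J·s, c = 2.99792458 × 10^8 m/s, 1 eV = 1.602176634 × 10^-19 J.)
In SI units: p = 0.145 GeV/c = 7.7492 × 10^-20 kg·m/s.
Apply f = pc/h: f = 3.506 × 10^22 Hz.
Converting to PHz: f = 3.506 × 10^7 PHz ≈ 3.51 × 10^7 PHz.

3.51 × 10^7 PHz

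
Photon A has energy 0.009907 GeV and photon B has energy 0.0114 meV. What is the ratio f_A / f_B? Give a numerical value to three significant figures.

8.69 × 10^11

f_A = 2.396 × 10^21 Hz (from energy = 0.009907 GeV, via f = E/h).
f_B = 2.757 × 10^9 Hz (from energy = 0.0114 meV, via f = E/h).
Ratio = 2.396 × 10^21 / 2.757 × 10^9 = 8.69 × 10^11.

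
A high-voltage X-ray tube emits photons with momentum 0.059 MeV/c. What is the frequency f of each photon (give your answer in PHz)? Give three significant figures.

Take h = 6.62607015e-34 J·s, c = 2.99792458e8 m/s, 1 eV = 1.602176634e-19 J.
In SI units: p = 0.059 MeV/c = 3.1531e-23 kg·m/s.
For a photon f = pc/h, so f = 1.427e19 Hz.
Converting to PHz: f = 14270 PHz ≈ 1.43e4 PHz.

1.43e4 PHz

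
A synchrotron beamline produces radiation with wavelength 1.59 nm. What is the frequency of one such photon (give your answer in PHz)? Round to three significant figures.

189 PHz

Convert to SI: λ = 1.59 nm = 1.59e-9 m.
Apply f = c/λ: f = 1.885e17 Hz.
Converting to PHz: f = 188.5 PHz ≈ 189 PHz.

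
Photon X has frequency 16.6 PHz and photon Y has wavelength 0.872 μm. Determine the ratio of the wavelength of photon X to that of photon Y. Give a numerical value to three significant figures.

λ_X = 1.806·10^-8 m (from frequency = 16.6 PHz, via λ = c/f).
λ_Y = 8.720·10^-7 m (from wavelength = 0.872 μm, via λ given directly).
Ratio = 1.806·10^-8 / 8.720·10^-7 = 0.0207.

0.0207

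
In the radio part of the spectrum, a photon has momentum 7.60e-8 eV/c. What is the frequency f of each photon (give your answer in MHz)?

Convert to SI: p = 7.60e-8 eV/c = 4.0617e-35 kg·m/s.
The photon relation is f = pc/h, giving f = 1.838e7 Hz.
Converting to MHz: f = 18.38 MHz ≈ 18.4 MHz.

18.4 MHz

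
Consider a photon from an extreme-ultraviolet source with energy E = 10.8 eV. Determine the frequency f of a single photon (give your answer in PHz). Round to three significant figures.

Take h = 6.62607015e-34 J·s, 1 eV = 1.602176634e-19 J.
First convert: E = 10.8 eV = 1.7304e-18 J.
Apply f = E/h: f = 2.611e15 Hz.
Converting to PHz: f = 2.611 PHz ≈ 2.61 PHz.

2.61 PHz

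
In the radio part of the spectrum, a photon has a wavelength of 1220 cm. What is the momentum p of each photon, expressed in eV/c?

1.02e-7 eV/c

First convert: λ = 1220 cm = 12.2 m.
Apply p = h/λ: p = 5.431e-35 kg·m/s.
Converting to eV/c: p = 1.016e-7 eV/c ≈ 1.02e-7 eV/c.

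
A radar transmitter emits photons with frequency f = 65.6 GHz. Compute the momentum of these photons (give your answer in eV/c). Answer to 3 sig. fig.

Take h = 6.62607015 × 10^-34 J·s, c = 2.99792458 × 10^8 m/s, 1 eV = 1.602176634 × 10^-19 J.
In SI units: f = 65.6 GHz = 6.56 × 10^10 Hz.
The photon relation is p = hf/c, giving p = 1.450 × 10^-31 kg·m/s.
Converting to eV/c: p = 2.713 × 10^-4 eV/c ≈ 2.71 × 10^-4 eV/c.

2.71 × 10^-4 eV/c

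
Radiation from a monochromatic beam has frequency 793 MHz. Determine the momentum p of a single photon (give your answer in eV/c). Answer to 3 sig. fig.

3.28 × 10^-6 eV/c

(h = 6.62607015 × 10^-34 J·s, c = 2.99792458 × 10^8 m/s, 1 eV = 1.602176634 × 10^-19 J.)
In SI units: f = 793 MHz = 7.93 × 10^8 Hz.
For a photon p = hf/c, so p = 1.753 × 10^-33 kg·m/s.
Converting to eV/c: p = 3.280 × 10^-6 eV/c ≈ 3.28 × 10^-6 eV/c.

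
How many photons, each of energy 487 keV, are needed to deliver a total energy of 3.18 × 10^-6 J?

Per-photon energy: E = 7.803 × 10^-14 J (from energy = 487 keV).
N = E_total / E_photon = 3.18 × 10^-6 J / 7.803 × 10^-14 J = 4.08 × 10^7.

4.08 × 10^7 photons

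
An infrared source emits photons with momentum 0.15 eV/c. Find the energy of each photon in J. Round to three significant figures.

Take c = 2.99792458 × 10^8 m/s, 1 eV = 1.602176634 × 10^-19 J.
Convert to SI: p = 0.15 eV/c = 8.0164 × 10^-29 kg·m/s.
The photon relation is E = pc, giving E = 2.403 × 10^-20 J.
So E ≈ 2.40 × 10^-20 J.

2.40 × 10^-20 J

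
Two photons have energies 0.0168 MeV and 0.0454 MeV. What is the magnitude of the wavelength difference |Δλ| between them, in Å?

0.465 Å

Using λ = hc/E: λ₁ = 7.380 × 10^-11 m, λ₂ = 2.731 × 10^-11 m.
|Δλ| = |7.380 × 10^-11 − 2.731 × 10^-11| = 4.65 × 10^-11 m = 0.465 Å.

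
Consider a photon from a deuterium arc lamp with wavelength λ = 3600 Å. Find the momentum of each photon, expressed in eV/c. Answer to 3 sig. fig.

3.44 eV/c

Use h = 6.62607015 × 10^-34 J·s, c = 2.99792458 × 10^8 m/s, 1 eV = 1.602176634 × 10^-19 J.
In SI units: λ = 3600 Å = 3.6 × 10^-7 m.
The photon relation is p = h/λ, giving p = 1.841 × 10^-27 kg·m/s.
Converting to eV/c: p = 3.444 eV/c ≈ 3.44 eV/c.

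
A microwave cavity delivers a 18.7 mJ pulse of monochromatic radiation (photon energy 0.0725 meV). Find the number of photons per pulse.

Per-photon energy: E = 1.162e-23 J (from energy = 0.0725 meV).
N = E_total / E_photon = 0.0187 J / 1.162e-23 J = 1.61e21.

1.61e21 photons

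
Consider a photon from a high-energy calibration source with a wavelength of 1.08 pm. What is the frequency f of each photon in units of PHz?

2.78 × 10^5 PHz

(c = 2.99792458 × 10^8 m/s.)
In SI units: λ = 1.08 pm = 1.08 × 10^-12 m.
Since f = c/λ for a photon, f = 2.776 × 10^20 Hz.
Converting to PHz: f = 277600 PHz ≈ 2.78 × 10^5 PHz.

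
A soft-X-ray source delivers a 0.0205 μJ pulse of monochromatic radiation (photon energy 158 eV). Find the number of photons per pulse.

Per-photon energy: E = 2.531e-17 J (from energy = 158 eV).
N = E_total / E_photon = 2.05e-8 J / 2.531e-17 J = 8.10e8.

8.10e8 photons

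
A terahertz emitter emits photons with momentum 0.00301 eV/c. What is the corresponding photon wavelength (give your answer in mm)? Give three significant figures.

(h = 6.62607015 × 10^-34 J·s, c = 2.99792458 × 10^8 m/s, 1 eV = 1.602176634 × 10^-19 J.)
In SI units: p = 0.00301 eV/c = 1.6086 × 10^-30 kg·m/s.
Since λ = h/p for a photon, λ = 4.119 × 10^-4 m.
Converting to mm: λ = 0.4119 mm ≈ 0.412 mm.

0.412 mm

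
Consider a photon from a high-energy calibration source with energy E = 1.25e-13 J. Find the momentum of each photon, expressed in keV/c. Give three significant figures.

Take c = 2.99792458e8 m/s, 1 eV = 1.602176634e-19 J.
Apply p = E/c: p = 4.170e-22 kg·m/s.
Converting to keV/c: p = 780.2 keV/c ≈ 780 keV/c.

780 keV/c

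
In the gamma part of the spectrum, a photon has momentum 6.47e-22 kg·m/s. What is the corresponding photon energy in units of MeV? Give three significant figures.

Since E = pc for a photon, E = 1.940e-13 J.
Converting to MeV: E = 1.211 MeV ≈ 1.21 MeV.

1.21 MeV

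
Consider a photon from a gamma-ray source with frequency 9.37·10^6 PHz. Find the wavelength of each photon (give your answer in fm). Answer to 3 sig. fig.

First convert: f = 9.37·10^6 PHz = 9.37·10^21 Hz.
Apply λ = c/f: λ = 3.199·10^-14 m.
Converting to fm: λ = 31.99 fm ≈ 32.0 fm.

32.0 fm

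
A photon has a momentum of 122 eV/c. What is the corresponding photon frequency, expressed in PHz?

29.5 PHz

Take h = 6.62607015 × 10^-34 J·s, c = 2.99792458 × 10^8 m/s, 1 eV = 1.602176634 × 10^-19 J.
In SI units: p = 122 eV/c = 6.5200 × 10^-26 kg·m/s.
Apply f = pc/h: f = 2.950 × 10^16 Hz.
Converting to PHz: f = 29.50 PHz ≈ 29.5 PHz.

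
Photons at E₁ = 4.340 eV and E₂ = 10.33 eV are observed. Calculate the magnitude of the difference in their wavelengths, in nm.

Using λ = hc/E: λ₁ = 2.8568 × 10^-7 m, λ₂ = 1.2002 × 10^-7 m.
|Δλ| = |2.8568 × 10^-7 − 1.2002 × 10^-7| = 1.66 × 10^-7 m = 166 nm.

166 nm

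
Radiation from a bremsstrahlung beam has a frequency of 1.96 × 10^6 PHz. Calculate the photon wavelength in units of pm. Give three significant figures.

0.153 pm

Take c = 2.99792458 × 10^8 m/s.
In SI units: f = 1.96 × 10^6 PHz = 1.96 × 10^21 Hz.
For a photon λ = c/f, so λ = 1.530 × 10^-13 m.
Converting to pm: λ = 0.1530 pm ≈ 0.153 pm.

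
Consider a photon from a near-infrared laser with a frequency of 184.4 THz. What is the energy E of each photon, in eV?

0.763 eV

(h = 6.62607015 × 10^-34 J·s, 1 eV = 1.602176634 × 10^-19 J.)
In SI units: f = 184.4 THz = 1.844 × 10^14 Hz.
Apply E = hf: E = 1.222 × 10^-19 J.
Converting to eV: E = 0.7626 eV ≈ 0.763 eV.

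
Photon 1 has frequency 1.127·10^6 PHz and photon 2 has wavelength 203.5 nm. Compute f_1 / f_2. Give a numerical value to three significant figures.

f_1 = 1.127·10^21 Hz (from frequency = 1.127·10^6 PHz, via f given directly).
f_2 = 1.473·10^15 Hz (from wavelength = 203.5 nm, via f = c/λ).
Ratio = 1.127·10^21 / 1.473·10^15 = 7.65·10^5.

7.65·10^5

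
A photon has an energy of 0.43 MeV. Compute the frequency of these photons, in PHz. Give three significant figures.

1.04e5 PHz

First convert: E = 0.43 MeV = 6.8894e-14 J.
Apply f = E/h: f = 1.040e20 Hz.
Converting to PHz: f = 104000 PHz ≈ 1.04e5 PHz.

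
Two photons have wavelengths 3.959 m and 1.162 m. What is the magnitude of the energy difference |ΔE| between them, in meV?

Using E = hc/λ: E₁ = 5.0175·10^-26 J, E₂ = 1.7095·10^-25 J.
|ΔE| = |5.0175·10^-26 − 1.7095·10^-25| = 1.21·10^-25 J = 7.54·10^-4 meV.

7.54·10^-4 meV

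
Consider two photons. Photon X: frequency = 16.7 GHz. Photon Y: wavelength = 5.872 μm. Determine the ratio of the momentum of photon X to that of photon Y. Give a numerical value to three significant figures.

3.27e-4

p_X = 3.691e-32 kg·m/s (from frequency = 16.7 GHz, via p = hf/c).
p_Y = 1.128e-28 kg·m/s (from wavelength = 5.872 μm, via p = h/λ).
Ratio = 3.691e-32 / 1.128e-28 = 3.27e-4.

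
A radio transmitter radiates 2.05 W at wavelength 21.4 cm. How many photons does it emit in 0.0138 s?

3.05e22 photons

Total energy: E_total = P·t = 2.05 × 0.0138 = 0.02829 J.
Per-photon energy: E = 9.282e-25 J.
N = E_total / E_photon = 3.05e22.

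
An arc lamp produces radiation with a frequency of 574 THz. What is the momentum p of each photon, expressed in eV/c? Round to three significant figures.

2.37 eV/c

Use h = 6.62607015e-34 J·s, c = 2.99792458e8 m/s, 1 eV = 1.602176634e-19 J.
First convert: f = 574 THz = 5.74e14 Hz.
Since p = hf/c for a photon, p = 1.269e-27 kg·m/s.
Converting to eV/c: p = 2.374 eV/c ≈ 2.37 eV/c.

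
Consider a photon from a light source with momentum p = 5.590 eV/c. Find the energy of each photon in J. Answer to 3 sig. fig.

8.96e-19 J

Take c = 2.99792458e8 m/s, 1 eV = 1.602176634e-19 J.
Convert to SI: p = 5.590 eV/c = 2.9875e-27 kg·m/s.
Since E = pc for a photon, E = 8.956e-19 J.
So E ≈ 8.96e-19 J.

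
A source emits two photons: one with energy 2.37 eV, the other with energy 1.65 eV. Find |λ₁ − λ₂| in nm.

Using λ = hc/E: λ₁ = 5.231 × 10^-7 m, λ₂ = 7.514 × 10^-7 m.
|Δλ| = |5.231 × 10^-7 − 7.514 × 10^-7| = 2.28 × 10^-7 m = 228 nm.

228 nm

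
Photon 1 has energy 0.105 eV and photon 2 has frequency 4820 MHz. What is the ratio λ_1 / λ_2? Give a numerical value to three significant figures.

λ_1 = 1.181 × 10^-5 m (from energy = 0.105 eV, via λ = hc/E).
λ_2 = 0.06220 m (from frequency = 4820 MHz, via λ = c/f).
Ratio = 1.181 × 10^-5 / 0.06220 = 1.90 × 10^-4.

1.90 × 10^-4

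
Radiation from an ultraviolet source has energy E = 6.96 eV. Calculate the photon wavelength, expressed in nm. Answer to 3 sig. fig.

Use h = 6.62607015·10^-34 J·s, c = 2.99792458·10^8 m/s, 1 eV = 1.602176634·10^-19 J.
Convert to SI: E = 6.96 eV = 1.1151·10^-18 J.
Since λ = hc/E for a photon, λ = 1.781·10^-7 m.
Converting to nm: λ = 178.1 nm ≈ 178 nm.

178 nm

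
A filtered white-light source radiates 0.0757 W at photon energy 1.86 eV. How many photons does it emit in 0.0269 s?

Total energy: E_total = P·t = 0.0757 × 0.0269 = 0.002036 J.
Per-photon energy: E = 2.980e-19 J.
N = E_total / E_photon = 6.83e15.

6.83e15 photons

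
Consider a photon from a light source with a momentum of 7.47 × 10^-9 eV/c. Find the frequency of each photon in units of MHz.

In SI units: p = 7.47 × 10^-9 eV/c = 3.9922 × 10^-36 kg·m/s.
Since f = pc/h for a photon, f = 1.806 × 10^6 Hz.
Converting to MHz: f = 1.806 MHz ≈ 1.81 MHz.

1.81 MHz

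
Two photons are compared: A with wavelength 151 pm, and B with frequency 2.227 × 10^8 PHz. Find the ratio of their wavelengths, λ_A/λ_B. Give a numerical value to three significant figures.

λ_A = 1.510 × 10^-10 m (from wavelength = 151 pm, via λ given directly).
λ_B = 1.346 × 10^-15 m (from frequency = 2.227 × 10^8 PHz, via λ = c/f).
Ratio = 1.510 × 10^-10 / 1.346 × 10^-15 = 1.12 × 10^5.

1.12 × 10^5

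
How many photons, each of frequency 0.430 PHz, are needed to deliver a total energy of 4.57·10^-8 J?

1.60·10^11 photons

Per-photon energy: E = 2.849·10^-19 J (from frequency = 0.430 PHz).
N = E_total / E_photon = 4.57·10^-8 J / 2.849·10^-19 J = 1.60·10^11.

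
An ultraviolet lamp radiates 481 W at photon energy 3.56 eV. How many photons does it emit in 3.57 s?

3.01·10^21 photons

Total energy: E_total = P·t = 481 × 3.57 = 1717 J.
Per-photon energy: E = 5.704·10^-19 J.
N = E_total / E_photon = 3.01·10^21.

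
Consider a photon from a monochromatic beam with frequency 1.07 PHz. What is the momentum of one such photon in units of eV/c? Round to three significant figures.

Convert to SI: f = 1.07 PHz = 1.07 × 10^15 Hz.
Apply p = hf/c: p = 2.365 × 10^-27 kg·m/s.
Converting to eV/c: p = 4.425 eV/c ≈ 4.43 eV/c.

4.43 eV/c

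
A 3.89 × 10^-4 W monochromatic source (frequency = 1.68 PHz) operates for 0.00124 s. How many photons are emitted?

4.33 × 10^11 photons

Total energy: E_total = P·t = 3.89 × 10^-4 × 0.00124 = 4.824 × 10^-7 J.
Per-photon energy: E = 1.113 × 10^-18 J.
N = E_total / E_photon = 4.33 × 10^11.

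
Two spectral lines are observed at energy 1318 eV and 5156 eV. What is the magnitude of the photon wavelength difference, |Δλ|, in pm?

700 pm

Using λ = hc/E: λ₁ = 9.4070e-10 m, λ₂ = 2.4047e-10 m.
|Δλ| = |9.4070e-10 − 2.4047e-10| = 7.00e-10 m = 700 pm.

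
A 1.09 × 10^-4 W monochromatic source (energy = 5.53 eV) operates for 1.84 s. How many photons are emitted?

2.26 × 10^14 photons

Total energy: E_total = P·t = 1.09 × 10^-4 × 1.84 = 2.006 × 10^-4 J.
Per-photon energy: E = 8.860 × 10^-19 J.
N = E_total / E_photon = 2.26 × 10^14.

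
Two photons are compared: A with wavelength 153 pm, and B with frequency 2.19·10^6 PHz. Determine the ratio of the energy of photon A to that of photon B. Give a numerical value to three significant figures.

E_A = 1.298·10^-15 J (from wavelength = 153 pm, via E = hc/λ).
E_B = 1.451·10^-12 J (from frequency = 2.19·10^6 PHz, via E = hf).
Ratio = 1.298·10^-15 / 1.451·10^-12 = 8.95·10^-4.

8.95·10^-4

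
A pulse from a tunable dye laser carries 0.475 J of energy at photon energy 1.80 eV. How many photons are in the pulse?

1.65e18 photons

Per-photon energy: E = 2.884e-19 J (from energy = 1.80 eV).
N = E_total / E_photon = 0.475 J / 2.884e-19 J = 1.65e18.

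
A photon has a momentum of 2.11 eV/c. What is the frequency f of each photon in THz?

510 THz

Convert to SI: p = 2.11 eV/c = 1.1276e-27 kg·m/s.
The photon relation is f = pc/h, giving f = 5.102e14 Hz.
Converting to THz: f = 510.2 THz ≈ 510 THz.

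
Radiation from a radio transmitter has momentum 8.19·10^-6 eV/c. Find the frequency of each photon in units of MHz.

1980 MHz

First convert: p = 8.19·10^-6 eV/c = 4.3770·10^-33 kg·m/s.
For a photon f = pc/h, so f = 1.980·10^9 Hz.
Converting to MHz: f = 1980 MHz ≈ 1980 MHz.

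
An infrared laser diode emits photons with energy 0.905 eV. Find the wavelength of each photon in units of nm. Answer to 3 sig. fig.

(h = 6.62607015e-34 J·s, c = 2.99792458e8 m/s, 1 eV = 1.602176634e-19 J.)
Convert to SI: E = 0.905 eV = 1.4500e-19 J.
Apply λ = hc/E: λ = 1.370e-6 m.
Converting to nm: λ = 1370 nm ≈ 1370 nm.

1370 nm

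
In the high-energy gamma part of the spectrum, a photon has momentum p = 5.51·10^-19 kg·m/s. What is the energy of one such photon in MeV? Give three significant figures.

Use c = 2.99792458·10^8 m/s, 1 eV = 1.602176634·10^-19 J.
The photon relation is E = pc, giving E = 1.652·10^-10 J.
Converting to MeV: E = 1031 MeV ≈ 1030 MeV.

1030 MeV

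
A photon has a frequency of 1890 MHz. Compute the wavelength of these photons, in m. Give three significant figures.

Convert to SI: f = 1890 MHz = 1.89 × 10^9 Hz.
For a photon λ = c/f, so λ = 0.1586 m.
So λ ≈ 0.159 m.

0.159 m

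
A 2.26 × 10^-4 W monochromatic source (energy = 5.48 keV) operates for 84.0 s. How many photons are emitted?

2.16 × 10^13 photons

Total energy: E_total = P·t = 2.26 × 10^-4 × 84.0 = 0.01898 J.
Per-photon energy: E = 8.780 × 10^-16 J.
N = E_total / E_photon = 2.16 × 10^13.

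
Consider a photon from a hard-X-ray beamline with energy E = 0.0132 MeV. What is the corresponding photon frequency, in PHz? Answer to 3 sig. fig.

In SI units: E = 0.0132 MeV = 2.1149e-15 J.
For a photon f = E/h, so f = 3.192e18 Hz.
Converting to PHz: f = 3192 PHz ≈ 3190 PHz.

3190 PHz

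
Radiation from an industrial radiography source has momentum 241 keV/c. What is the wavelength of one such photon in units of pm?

5.14 pm

(h = 6.62607015 × 10^-34 J·s, c = 2.99792458 × 10^8 m/s, 1 eV = 1.602176634 × 10^-19 J.)
In SI units: p = 241 keV/c = 1.2880 × 10^-22 kg·m/s.
The photon relation is λ = h/p, giving λ = 5.145 × 10^-12 m.
Converting to pm: λ = 5.145 pm ≈ 5.14 pm.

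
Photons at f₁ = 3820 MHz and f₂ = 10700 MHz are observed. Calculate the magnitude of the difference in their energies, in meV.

0.0285 meV

Using E = hf: E₁ = 2.531·10^-24 J, E₂ = 7.090·10^-24 J.
|ΔE| = |2.531·10^-24 − 7.090·10^-24| = 4.56·10^-24 J = 0.0285 meV.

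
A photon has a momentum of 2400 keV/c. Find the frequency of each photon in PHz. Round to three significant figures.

First convert: p = 2400 keV/c = 1.2826 × 10^-21 kg·m/s.
For a photon f = pc/h, so f = 5.803 × 10^20 Hz.
Converting to PHz: f = 580300 PHz ≈ 5.80 × 10^5 PHz.

5.80 × 10^5 PHz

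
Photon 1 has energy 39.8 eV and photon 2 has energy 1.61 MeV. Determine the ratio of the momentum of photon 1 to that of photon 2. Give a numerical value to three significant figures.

2.47e-5

p_1 = 2.127e-26 kg·m/s (from energy = 39.8 eV, via p = E/c).
p_2 = 8.604e-22 kg·m/s (from energy = 1.61 MeV, via p = E/c).
Ratio = 2.127e-26 / 8.604e-22 = 2.47e-5.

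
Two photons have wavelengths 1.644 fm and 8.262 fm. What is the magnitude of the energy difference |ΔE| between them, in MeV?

Using E = hc/λ: E₁ = 1.2083e-10 J, E₂ = 2.4043e-11 J.
|ΔE| = |1.2083e-10 − 2.4043e-11| = 9.68e-11 J = 604 MeV.

604 MeV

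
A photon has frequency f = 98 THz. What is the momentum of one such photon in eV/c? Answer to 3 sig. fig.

Use h = 6.62607015e-34 J·s, c = 2.99792458e8 m/s, 1 eV = 1.602176634e-19 J.
First convert: f = 98 THz = 9.8e13 Hz.
The photon relation is p = hf/c, giving p = 2.166e-28 kg·m/s.
Converting to eV/c: p = 0.4053 eV/c ≈ 0.405 eV/c.

0.405 eV/c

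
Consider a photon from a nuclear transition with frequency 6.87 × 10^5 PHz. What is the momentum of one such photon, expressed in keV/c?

2840 keV/c

Take h = 6.62607015 × 10^-34 J·s, c = 2.99792458 × 10^8 m/s, 1 eV = 1.602176634 × 10^-19 J.
First convert: f = 6.87 × 10^5 PHz = 6.87 × 10^20 Hz.
Apply p = hf/c: p = 1.518 × 10^-21 kg·m/s.
Converting to keV/c: p = 2841 keV/c ≈ 2840 keV/c.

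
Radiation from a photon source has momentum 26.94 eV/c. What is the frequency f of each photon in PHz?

(h = 6.62607015e-34 J·s, c = 2.99792458e8 m/s, 1 eV = 1.602176634e-19 J.)
First convert: p = 26.94 eV/c = 1.4398e-26 kg·m/s.
For a photon f = pc/h, so f = 6.514e15 Hz.
Converting to PHz: f = 6.514 PHz ≈ 6.51 PHz.

6.51 PHz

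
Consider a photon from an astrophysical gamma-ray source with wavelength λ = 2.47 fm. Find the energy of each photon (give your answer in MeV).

First convert: λ = 2.47 fm = 2.47e-15 m.
The photon relation is E = hc/λ, giving E = 8.042e-11 J.
Converting to MeV: E = 502.0 MeV ≈ 502 MeV.

502 MeV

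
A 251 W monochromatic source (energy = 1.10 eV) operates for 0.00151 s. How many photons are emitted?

Total energy: E_total = P·t = 251 × 0.00151 = 0.3790 J.
Per-photon energy: E = 1.762e-19 J.
N = E_total / E_photon = 2.15e18.

2.15e18 photons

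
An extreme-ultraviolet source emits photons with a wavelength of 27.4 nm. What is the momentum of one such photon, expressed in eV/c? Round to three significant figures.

45.2 eV/c

In SI units: λ = 27.4 nm = 2.74e-8 m.
The photon relation is p = h/λ, giving p = 2.418e-26 kg·m/s.
Converting to eV/c: p = 45.25 eV/c ≈ 45.2 eV/c.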